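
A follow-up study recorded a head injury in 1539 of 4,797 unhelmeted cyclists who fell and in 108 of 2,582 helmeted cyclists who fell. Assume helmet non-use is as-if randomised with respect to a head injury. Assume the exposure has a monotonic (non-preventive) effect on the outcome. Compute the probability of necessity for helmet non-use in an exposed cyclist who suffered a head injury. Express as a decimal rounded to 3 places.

PN ≈ 0.870

p₁ = P(outcome | exposed) = 1539/4797 = 0.32083
p₀ = P(outcome | unexposed) = 108/2582 = 0.041828
Under exogeneity and monotonicity, PN = (p₁ − p₀) / p₁.
PN = (0.32083 − 0.041828) / 0.32083 = 0.279 / 0.32083 ≈ 0.8696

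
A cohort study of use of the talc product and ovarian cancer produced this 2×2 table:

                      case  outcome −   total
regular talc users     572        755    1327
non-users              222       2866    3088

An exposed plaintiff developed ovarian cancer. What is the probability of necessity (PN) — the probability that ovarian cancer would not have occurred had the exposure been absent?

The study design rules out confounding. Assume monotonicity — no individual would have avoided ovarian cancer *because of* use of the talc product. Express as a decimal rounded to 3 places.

PN ≈ 0.833

p₁ = P(outcome | exposed) = 572/1327 = 0.43105
p₀ = P(outcome | unexposed) = 222/3088 = 0.071891
Under exogeneity and monotonicity, PN = (p₁ − p₀)/p₁.
PN = (0.43105 − 0.071891) / 0.43105 ≈ 0.8332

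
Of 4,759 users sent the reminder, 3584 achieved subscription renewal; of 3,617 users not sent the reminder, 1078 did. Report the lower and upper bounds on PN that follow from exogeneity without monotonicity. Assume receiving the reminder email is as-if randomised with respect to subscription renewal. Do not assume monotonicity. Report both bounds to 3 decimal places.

0.604 ≤ PN ≤ 0.932

p₁ = P(outcome | exposed) = 3584/4759 = 0.7531
p₀ = P(outcome | unexposed) = 1078/3617 = 0.29804
Under exogeneity alone the bounds on PN are max{0,(p₁−p₀)/p₁} ≤ PN ≤ min{1,(1−p₀)/p₁}.
  lower = (p₁ − p₀)/p₁ = 0.45506 / 0.7531 ≈ 0.6043
  upper = min{1, (1 − p₀)/p₁} = 0.70196 / 0.7531 ≈ 0.9321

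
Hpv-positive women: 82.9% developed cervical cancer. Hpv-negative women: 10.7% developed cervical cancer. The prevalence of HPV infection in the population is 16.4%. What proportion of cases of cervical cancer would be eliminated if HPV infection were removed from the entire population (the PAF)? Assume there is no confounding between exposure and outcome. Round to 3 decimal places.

p₁ = 0.829, p₀ = 0.107.
Overall risk P(Y=1) = π·p₁ + (1−π)·p₀ = 0.164×0.829 + 0.836×0.107 = 0.22541.
Under exogeneity, PAF = [P(Y=1) − p₀] / P(Y=1).
PAF = (0.22541 − 0.107) / 0.22541 ≈ 0.5253

PAF ≈ 0.525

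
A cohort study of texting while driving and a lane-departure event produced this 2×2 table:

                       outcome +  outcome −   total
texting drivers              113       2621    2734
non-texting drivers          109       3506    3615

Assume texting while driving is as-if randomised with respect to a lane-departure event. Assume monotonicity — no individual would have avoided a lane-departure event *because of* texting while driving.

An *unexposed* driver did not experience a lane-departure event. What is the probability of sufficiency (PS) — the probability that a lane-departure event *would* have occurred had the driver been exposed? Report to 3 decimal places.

p₁ = P(outcome | exposed) = 113/2734 = 0.041331
p₀ = P(outcome | unexposed) = 109/3615 = 0.030152
Under exogeneity and monotonicity, PS = (p₁ − p₀)/(1 − p₀).
PS = (0.041331 − 0.030152) / 0.96985 ≈ 0.0115

PS ≈ 0.012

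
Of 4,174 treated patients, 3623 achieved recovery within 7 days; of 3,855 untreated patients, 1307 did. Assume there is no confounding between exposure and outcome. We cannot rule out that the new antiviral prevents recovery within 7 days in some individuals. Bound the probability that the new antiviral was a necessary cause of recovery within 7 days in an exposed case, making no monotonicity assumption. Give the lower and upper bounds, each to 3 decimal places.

0.609 ≤ PN ≤ 0.761

p₁ = P(outcome | exposed) = 3623/4174 = 0.86799
p₀ = P(outcome | unexposed) = 1307/3855 = 0.33904
Under exogeneity alone the bounds on PN are max{0,(p₁−p₀)/p₁} ≤ PN ≤ min{1,(1−p₀)/p₁}.
  lower = (p₁ − p₀)/p₁ = 0.52895 / 0.86799 ≈ 0.6094
  upper = min{1, (1 − p₀)/p₁} = 0.66096 / 0.86799 ≈ 0.7615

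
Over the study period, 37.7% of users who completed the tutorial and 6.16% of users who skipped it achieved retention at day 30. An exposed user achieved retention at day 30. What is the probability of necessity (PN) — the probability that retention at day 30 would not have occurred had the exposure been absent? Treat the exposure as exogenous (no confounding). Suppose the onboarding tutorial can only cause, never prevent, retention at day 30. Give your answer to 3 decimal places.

PN ≈ 0.837

p₁ = 0.377, p₀ = 0.0616.
Under exogeneity and monotonicity, PN = (p₁ − p₀) / p₁.
PN = (0.377 − 0.0616) / 0.377 = 0.3154 / 0.377 ≈ 0.8366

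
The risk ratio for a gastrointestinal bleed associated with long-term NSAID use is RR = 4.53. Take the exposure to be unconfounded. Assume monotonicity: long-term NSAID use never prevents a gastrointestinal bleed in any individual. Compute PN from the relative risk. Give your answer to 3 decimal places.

PN ≈ 0.779

Under exogeneity and monotonicity, PN = (RR − 1) / RR = 1 − 1/RR.
PN = (4.53 − 1) / 4.53 = 3.53 / 4.53 ≈ 0.7792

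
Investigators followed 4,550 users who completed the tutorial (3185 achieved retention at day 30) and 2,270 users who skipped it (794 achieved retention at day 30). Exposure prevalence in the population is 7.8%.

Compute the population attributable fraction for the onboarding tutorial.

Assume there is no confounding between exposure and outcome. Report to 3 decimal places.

p₁ = P(outcome | exposed) = 3185/4550 = 0.7
p₀ = P(outcome | unexposed) = 794/2270 = 0.34978
Overall risk P(Y=1) = π·p₁ + (1−π)·p₀ = 0.078×0.7 + 0.922×0.34978 = 0.3771.
Under exogeneity, PAF = [P(Y=1) − p₀] / P(Y=1).
PAF = (0.3771 − 0.34978) / 0.3771 ≈ 0.0724

PAF ≈ 0.072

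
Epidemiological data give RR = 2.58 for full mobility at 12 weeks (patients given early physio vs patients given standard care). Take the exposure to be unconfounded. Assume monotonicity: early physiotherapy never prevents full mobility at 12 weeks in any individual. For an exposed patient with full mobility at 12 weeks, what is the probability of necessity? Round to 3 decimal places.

PN ≈ 0.612

Under exogeneity and monotonicity, PN = (RR − 1) / RR = 1 − 1/RR.
PN = (2.58 − 1) / 2.58 = 1.58 / 2.58 ≈ 0.6124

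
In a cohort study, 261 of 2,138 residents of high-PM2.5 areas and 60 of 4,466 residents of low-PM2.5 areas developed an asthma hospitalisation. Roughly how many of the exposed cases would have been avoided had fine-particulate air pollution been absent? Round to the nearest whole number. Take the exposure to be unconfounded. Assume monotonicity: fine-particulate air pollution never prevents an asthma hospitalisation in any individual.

p₁ = P(outcome | exposed) = 261/2138 = 0.12208
p₀ = P(outcome | unexposed) = 60/4466 = 0.013435
PN = (p₁ − p₀)/p₁ = (0.12208 − 0.013435) / 0.12208 ≈ 0.88995.
Attributable cases ≈ PN × (exposed cases) = 0.88995 × 261 ≈ 232.28.

about 232 cases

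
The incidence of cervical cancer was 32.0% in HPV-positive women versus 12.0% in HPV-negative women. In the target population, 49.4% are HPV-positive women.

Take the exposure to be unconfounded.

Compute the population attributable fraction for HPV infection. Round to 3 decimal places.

PAF ≈ 0.452

p₁ = 0.32, p₀ = 0.12.
Overall risk P(Y=1) = π·p₁ + (1−π)·p₀ = 0.494×0.32 + 0.506×0.12 = 0.2188.
Under exogeneity, PAF = [P(Y=1) − p₀] / P(Y=1).
PAF = (0.2188 − 0.12) / 0.2188 ≈ 0.4516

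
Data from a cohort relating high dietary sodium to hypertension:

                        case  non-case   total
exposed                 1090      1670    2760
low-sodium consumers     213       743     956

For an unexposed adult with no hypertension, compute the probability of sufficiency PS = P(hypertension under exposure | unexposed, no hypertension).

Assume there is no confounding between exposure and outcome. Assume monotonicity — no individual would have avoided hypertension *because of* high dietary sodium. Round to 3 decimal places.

PS ≈ 0.221

p₁ = P(outcome | exposed) = 1090/2760 = 0.39493
p₀ = P(outcome | unexposed) = 213/956 = 0.2228
Under exogeneity and monotonicity, PS = (p₁ − p₀) / (1 − p₀).
PS = (0.39493 − 0.2228) / (1 − 0.2228) = 0.17212 / 0.7772 ≈ 0.2215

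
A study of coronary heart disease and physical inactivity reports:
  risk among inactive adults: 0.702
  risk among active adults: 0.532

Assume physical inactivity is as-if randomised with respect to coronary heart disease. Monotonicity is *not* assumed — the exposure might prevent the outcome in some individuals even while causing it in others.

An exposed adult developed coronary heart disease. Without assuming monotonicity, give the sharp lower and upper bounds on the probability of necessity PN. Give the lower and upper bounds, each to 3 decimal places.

Let p₁ = 0.702, p₀ = 0.532.
Under exogeneity alone the bounds on PN are max{0,(p₁−p₀)/p₁} ≤ PN ≤ min{1,(1−p₀)/p₁}.
  lower = (p₁ − p₀)/p₁ = 0.17 / 0.702 ≈ 0.2422
  upper = min{1, (1 − p₀)/p₁} = 0.468 / 0.702 ≈ 0.6667

0.242 ≤ PN ≤ 0.667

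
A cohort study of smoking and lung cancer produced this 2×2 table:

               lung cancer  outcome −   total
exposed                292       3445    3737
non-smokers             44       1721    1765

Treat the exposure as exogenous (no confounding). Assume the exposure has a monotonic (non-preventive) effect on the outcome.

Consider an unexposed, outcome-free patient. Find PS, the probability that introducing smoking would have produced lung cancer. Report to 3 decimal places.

PS ≈ 0.055

p₁ = P(outcome | exposed) = 292/3737 = 0.078138
p₀ = P(outcome | unexposed) = 44/1765 = 0.024929
Under exogeneity and monotonicity, PS = (p₁ − p₀)/(1 − p₀).
PS = (0.078138 − 0.024929) / 0.97507 ≈ 0.0546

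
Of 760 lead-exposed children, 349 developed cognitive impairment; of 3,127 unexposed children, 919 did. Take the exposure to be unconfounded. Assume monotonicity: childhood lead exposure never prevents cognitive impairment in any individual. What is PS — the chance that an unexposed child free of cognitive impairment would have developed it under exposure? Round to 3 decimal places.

PS ≈ 0.234

p₁ = P(outcome | exposed) = 349/760 = 0.45921
p₀ = P(outcome | unexposed) = 919/3127 = 0.29389
Under exogeneity and monotonicity, PS = (p₁ − p₀) / (1 − p₀).
PS = (0.45921 − 0.29389) / (1 − 0.29389) = 0.16532 / 0.70611 ≈ 0.2341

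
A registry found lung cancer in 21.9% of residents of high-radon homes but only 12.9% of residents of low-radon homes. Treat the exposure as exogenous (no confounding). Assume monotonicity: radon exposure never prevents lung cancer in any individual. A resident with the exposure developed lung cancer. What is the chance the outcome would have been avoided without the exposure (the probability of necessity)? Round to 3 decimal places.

PN ≈ 0.411

p₁ = 0.219, p₀ = 0.129.
Under exogeneity and monotonicity, PN = (p₁ − p₀) / p₁.
PN = (0.219 − 0.129) / 0.219 = 0.09 / 0.219 ≈ 0.4110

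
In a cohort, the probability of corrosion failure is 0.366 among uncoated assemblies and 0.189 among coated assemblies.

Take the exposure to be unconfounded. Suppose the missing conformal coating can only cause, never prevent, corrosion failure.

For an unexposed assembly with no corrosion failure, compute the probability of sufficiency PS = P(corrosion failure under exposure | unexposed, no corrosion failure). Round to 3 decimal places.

PS ≈ 0.218

Let p₁ = 0.366, p₀ = 0.189.
Under exogeneity and monotonicity, PS = (p₁ − p₀) / (1 − p₀).
PS = (0.366 − 0.189) / (1 − 0.189) = 0.177 / 0.811 ≈ 0.2182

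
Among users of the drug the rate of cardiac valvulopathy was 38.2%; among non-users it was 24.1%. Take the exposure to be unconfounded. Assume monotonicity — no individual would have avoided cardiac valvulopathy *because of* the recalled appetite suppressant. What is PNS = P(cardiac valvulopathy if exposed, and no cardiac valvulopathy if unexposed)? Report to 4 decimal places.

p₁ = 0.382, p₀ = 0.241.
Under exogeneity and monotonicity, PNS = p₁ − p₀.
PNS = 0.382 − 0.241 = 0.141

PNS ≈ 0.1410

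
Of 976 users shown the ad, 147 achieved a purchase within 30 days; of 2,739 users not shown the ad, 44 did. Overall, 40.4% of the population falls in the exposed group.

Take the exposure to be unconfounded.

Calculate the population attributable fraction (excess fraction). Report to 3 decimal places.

PAF ≈ 0.772

p₁ = P(outcome | exposed) = 147/976 = 0.15061
p₀ = P(outcome | unexposed) = 44/2739 = 0.016064
Overall risk P(Y=1) = π·p₁ + (1−π)·p₀ = 0.404×0.15061 + 0.596×0.016064 = 0.070423.
Under exogeneity, PAF = [P(Y=1) − p₀] / P(Y=1).
PAF = (0.070423 − 0.016064) / 0.070423 ≈ 0.7719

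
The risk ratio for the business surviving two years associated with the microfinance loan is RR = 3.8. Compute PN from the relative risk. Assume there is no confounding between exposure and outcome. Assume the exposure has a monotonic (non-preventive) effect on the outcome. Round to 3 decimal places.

PN ≈ 0.737

Under exogeneity and monotonicity, PN = (RR − 1) / RR = 1 − 1/RR.
PN = (3.8 − 1) / 3.8 = 2.8 / 3.8 ≈ 0.7368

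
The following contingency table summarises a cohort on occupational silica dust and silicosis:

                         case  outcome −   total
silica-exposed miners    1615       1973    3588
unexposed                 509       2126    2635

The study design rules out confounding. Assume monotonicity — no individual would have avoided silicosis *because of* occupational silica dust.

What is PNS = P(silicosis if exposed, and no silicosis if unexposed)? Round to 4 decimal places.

p₁ = P(outcome | exposed) = 1615/3588 = 0.45011
p₀ = P(outcome | unexposed) = 509/2635 = 0.19317
Under exogeneity and monotonicity, PNS = p₁ − p₀.
PNS = 0.45011 − 0.19317 = 0.25694

PNS ≈ 0.2569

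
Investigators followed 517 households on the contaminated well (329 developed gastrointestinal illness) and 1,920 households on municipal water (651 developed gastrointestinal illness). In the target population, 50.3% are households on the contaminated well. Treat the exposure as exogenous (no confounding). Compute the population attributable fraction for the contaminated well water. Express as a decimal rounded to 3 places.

PAF ≈ 0.306

p₁ = P(outcome | exposed) = 329/517 = 0.63636
p₀ = P(outcome | unexposed) = 651/1920 = 0.33906
Overall risk P(Y=1) = π·p₁ + (1−π)·p₀ = 0.503×0.63636 + 0.497×0.33906 = 0.4886.
Under exogeneity, PAF = [P(Y=1) − p₀] / P(Y=1).
PAF = (0.4886 − 0.33906) / 0.4886 ≈ 0.3061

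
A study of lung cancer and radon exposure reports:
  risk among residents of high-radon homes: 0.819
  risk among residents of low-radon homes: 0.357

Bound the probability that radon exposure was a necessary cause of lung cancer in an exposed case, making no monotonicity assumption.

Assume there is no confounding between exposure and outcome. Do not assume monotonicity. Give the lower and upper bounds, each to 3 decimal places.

0.564 ≤ PN ≤ 0.785

Let p₁ = 0.819, p₀ = 0.357.
Under exogeneity alone the bounds on PN are max{0,(p₁−p₀)/p₁} ≤ PN ≤ min{1,(1−p₀)/p₁}.
  lower = (p₁ − p₀)/p₁ = 0.462 / 0.819 ≈ 0.5641
  upper = min{1, (1 − p₀)/p₁} = 0.643 / 0.819 ≈ 0.7851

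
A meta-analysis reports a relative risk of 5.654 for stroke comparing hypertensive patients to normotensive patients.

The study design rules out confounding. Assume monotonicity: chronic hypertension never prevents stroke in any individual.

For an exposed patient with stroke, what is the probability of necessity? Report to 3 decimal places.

PN ≈ 0.823

Under exogeneity and monotonicity, PN = (RR − 1) / RR = 1 − 1/RR.
PN = (5.654 − 1) / 5.654 = 4.654 / 5.654 ≈ 0.8231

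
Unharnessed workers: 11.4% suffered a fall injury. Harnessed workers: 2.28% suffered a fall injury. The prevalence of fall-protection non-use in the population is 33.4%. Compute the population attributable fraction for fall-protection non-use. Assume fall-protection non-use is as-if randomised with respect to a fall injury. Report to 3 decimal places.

p₁ = 0.114, p₀ = 0.0228.
Overall risk P(Y=1) = π·p₁ + (1−π)·p₀ = 0.334×0.114 + 0.666×0.0228 = 0.053261.
Under exogeneity, PAF = [P(Y=1) − p₀] / P(Y=1).
PAF = (0.053261 − 0.0228) / 0.053261 ≈ 0.5719

PAF ≈ 0.572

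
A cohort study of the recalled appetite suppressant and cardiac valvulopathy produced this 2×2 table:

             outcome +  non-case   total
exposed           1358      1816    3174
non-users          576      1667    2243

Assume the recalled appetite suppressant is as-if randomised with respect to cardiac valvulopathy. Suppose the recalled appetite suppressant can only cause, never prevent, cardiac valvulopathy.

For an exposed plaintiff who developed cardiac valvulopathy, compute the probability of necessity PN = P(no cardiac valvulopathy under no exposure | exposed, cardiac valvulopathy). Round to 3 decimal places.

PN ≈ 0.400

p₁ = P(outcome | exposed) = 1358/3174 = 0.42785
p₀ = P(outcome | unexposed) = 576/2243 = 0.2568
Under exogeneity and monotonicity, PN = (p₁ − p₀)/p₁.
PN = (0.42785 − 0.2568) / 0.42785 ≈ 0.3998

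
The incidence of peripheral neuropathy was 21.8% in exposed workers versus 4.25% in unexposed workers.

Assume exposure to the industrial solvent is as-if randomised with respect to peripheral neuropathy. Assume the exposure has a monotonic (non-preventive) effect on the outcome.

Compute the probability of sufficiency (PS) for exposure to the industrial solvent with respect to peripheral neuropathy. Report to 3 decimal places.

PS ≈ 0.183

p₁ = 0.218, p₀ = 0.0425.
Under exogeneity and monotonicity, PS = (p₁ − p₀) / (1 − p₀).
PS = (0.218 − 0.0425) / (1 − 0.0425) = 0.1755 / 0.9575 ≈ 0.1833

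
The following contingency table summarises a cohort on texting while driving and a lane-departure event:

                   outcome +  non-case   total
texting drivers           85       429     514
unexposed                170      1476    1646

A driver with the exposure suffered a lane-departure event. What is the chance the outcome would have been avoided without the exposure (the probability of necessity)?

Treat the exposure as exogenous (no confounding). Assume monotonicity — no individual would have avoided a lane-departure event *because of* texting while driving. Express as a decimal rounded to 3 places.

PN ≈ 0.375

p₁ = P(outcome | exposed) = 85/514 = 0.16537
p₀ = P(outcome | unexposed) = 170/1646 = 0.10328
Under exogeneity and monotonicity, PN = (p₁ − p₀)/p₁.
PN = (0.16537 − 0.10328) / 0.16537 ≈ 0.3755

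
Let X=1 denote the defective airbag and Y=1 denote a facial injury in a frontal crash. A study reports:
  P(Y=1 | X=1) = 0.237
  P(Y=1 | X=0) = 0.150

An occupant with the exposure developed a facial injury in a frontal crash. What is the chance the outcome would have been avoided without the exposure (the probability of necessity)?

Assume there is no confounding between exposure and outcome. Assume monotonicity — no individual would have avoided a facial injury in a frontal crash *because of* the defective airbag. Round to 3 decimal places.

PN ≈ 0.367

Let p₁ = 0.237, p₀ = 0.15.
Under exogeneity and monotonicity, PN = (p₁ − p₀) / p₁.
PN = (0.237 − 0.15) / 0.237 = 0.087 / 0.237 ≈ 0.3671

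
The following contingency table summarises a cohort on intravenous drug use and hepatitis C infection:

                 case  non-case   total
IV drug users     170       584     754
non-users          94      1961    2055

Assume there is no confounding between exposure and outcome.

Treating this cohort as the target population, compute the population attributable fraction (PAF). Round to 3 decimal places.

p₁ = P(outcome | exposed) = 170/754 = 0.22546
p₀ = P(outcome | unexposed) = 94/2055 = 0.045742
Exposure prevalence π = 754/2809 = 0.26842; overall risk P(Y=1) = 0.093984.
Under exogeneity, PAF = [P(Y=1) − p₀]/P(Y=1).
PAF = (0.093984 − 0.045742) / 0.093984 ≈ 0.5133

PAF ≈ 0.513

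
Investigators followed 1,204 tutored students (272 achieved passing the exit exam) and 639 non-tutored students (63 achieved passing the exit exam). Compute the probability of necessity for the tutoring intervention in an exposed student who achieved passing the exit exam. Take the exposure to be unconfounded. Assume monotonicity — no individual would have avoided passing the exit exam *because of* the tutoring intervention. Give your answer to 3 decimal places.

PN ≈ 0.564

p₁ = P(outcome | exposed) = 272/1204 = 0.22591
p₀ = P(outcome | unexposed) = 63/639 = 0.098592
Under exogeneity and monotonicity, PN = (p₁ − p₀) / p₁.
PN = (0.22591 − 0.098592) / 0.22591 = 0.12732 / 0.22591 ≈ 0.5636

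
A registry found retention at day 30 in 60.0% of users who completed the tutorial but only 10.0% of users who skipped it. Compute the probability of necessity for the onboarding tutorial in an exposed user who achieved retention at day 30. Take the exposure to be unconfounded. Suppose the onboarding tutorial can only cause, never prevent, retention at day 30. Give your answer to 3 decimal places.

PN ≈ 0.833

p₁ = 0.6, p₀ = 0.1.
Under exogeneity and monotonicity, PN = (p₁ − p₀) / p₁.
PN = (0.6 − 0.1) / 0.6 = 0.5 / 0.6 ≈ 0.8333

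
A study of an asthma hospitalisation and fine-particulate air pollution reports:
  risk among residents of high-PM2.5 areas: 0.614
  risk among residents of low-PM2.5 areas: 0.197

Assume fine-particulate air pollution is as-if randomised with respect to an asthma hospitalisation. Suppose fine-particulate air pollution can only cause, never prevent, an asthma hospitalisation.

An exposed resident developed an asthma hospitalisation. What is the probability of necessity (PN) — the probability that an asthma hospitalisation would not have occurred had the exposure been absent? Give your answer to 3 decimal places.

PN ≈ 0.679

Let p₁ = 0.614, p₀ = 0.197.
Under exogeneity and monotonicity, PN = (p₁ − p₀) / p₁.
PN = (0.614 − 0.197) / 0.614 = 0.417 / 0.614 ≈ 0.6792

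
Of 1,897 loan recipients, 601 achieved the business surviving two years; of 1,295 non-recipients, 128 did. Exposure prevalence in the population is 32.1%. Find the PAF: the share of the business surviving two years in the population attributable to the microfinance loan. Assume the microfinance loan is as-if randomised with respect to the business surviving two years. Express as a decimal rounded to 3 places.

PAF ≈ 0.414

p₁ = P(outcome | exposed) = 601/1897 = 0.31682
p₀ = P(outcome | unexposed) = 128/1295 = 0.098842
Overall risk P(Y=1) = π·p₁ + (1−π)·p₀ = 0.321×0.31682 + 0.679×0.098842 = 0.16881.
Under exogeneity, PAF = [P(Y=1) − p₀] / P(Y=1).
PAF = (0.16881 − 0.098842) / 0.16881 ≈ 0.4145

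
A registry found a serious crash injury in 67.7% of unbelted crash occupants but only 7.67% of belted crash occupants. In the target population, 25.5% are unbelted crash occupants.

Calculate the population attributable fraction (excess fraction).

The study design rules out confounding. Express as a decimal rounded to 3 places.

p₁ = 0.677, p₀ = 0.0767.
Overall risk P(Y=1) = π·p₁ + (1−π)·p₀ = 0.255×0.677 + 0.745×0.0767 = 0.22978.
Under exogeneity, PAF = [P(Y=1) − p₀] / P(Y=1).
PAF = (0.22978 − 0.0767) / 0.22978 ≈ 0.6662

PAF ≈ 0.666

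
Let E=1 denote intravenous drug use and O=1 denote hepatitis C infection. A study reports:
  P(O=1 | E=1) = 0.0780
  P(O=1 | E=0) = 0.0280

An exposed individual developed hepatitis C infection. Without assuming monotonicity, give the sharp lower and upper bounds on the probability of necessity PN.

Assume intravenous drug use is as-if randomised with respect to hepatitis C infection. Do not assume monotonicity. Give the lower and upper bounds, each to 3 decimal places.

Let p₁ = 0.078, p₀ = 0.028.
Under exogeneity alone the bounds on PN are max{0,(p₁−p₀)/p₁} ≤ PN ≤ min{1,(1−p₀)/p₁}.
  lower = (p₁ − p₀)/p₁ = 0.05 / 0.078 ≈ 0.6410
  upper = min{1, (1 − p₀)/p₁} = 0.972 / 0.078 ≈ 12.4615 → capped at 1

0.641 ≤ PN ≤ 1.000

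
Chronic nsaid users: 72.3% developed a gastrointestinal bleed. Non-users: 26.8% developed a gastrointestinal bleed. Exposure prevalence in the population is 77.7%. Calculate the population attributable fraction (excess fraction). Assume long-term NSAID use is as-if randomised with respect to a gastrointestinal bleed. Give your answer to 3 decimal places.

PAF ≈ 0.569

p₁ = 0.723, p₀ = 0.268.
Overall risk P(Y=1) = π·p₁ + (1−π)·p₀ = 0.777×0.723 + 0.223×0.268 = 0.62154.
Under exogeneity, PAF = [P(Y=1) − p₀] / P(Y=1).
PAF = (0.62154 − 0.268) / 0.62154 ≈ 0.5688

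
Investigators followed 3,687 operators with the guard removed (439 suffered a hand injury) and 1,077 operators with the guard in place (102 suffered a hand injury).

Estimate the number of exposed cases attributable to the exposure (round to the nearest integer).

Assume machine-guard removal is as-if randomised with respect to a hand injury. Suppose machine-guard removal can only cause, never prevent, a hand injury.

p₁ = P(outcome | exposed) = 439/3687 = 0.11907
p₀ = P(outcome | unexposed) = 102/1077 = 0.094708
PN = (p₁ − p₀)/p₁ = (0.11907 − 0.094708) / 0.11907 ≈ 0.20459.
Attributable cases ≈ PN × (exposed cases) = 0.20459 × 439 ≈ 89.81.

about 90 cases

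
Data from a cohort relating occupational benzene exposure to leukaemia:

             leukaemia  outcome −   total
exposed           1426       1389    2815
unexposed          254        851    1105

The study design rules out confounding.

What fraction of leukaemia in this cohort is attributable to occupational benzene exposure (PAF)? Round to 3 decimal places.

PAF ≈ 0.464

p₁ = P(outcome | exposed) = 1426/2815 = 0.50657
p₀ = P(outcome | unexposed) = 254/1105 = 0.22986
Exposure prevalence π = 2815/3920 = 0.71811; overall risk P(Y=1) = 0.42857.
Under exogeneity, PAF = [P(Y=1) − p₀]/P(Y=1).
PAF = (0.42857 − 0.22986) / 0.42857 ≈ 0.4637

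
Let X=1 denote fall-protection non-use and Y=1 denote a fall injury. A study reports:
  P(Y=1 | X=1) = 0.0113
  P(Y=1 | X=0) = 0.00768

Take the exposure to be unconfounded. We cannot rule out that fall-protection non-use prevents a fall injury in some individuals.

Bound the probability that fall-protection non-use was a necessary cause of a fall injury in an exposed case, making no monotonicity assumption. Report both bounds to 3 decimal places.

0.320 ≤ PN ≤ 1.000

Let p₁ = 0.0113, p₀ = 0.00768.
Under exogeneity alone the bounds on PN are max{0,(p₁−p₀)/p₁} ≤ PN ≤ min{1,(1−p₀)/p₁}.
  lower = (p₁ − p₀)/p₁ = 0.00362 / 0.0113 ≈ 0.3204
  upper = min{1, (1 − p₀)/p₁} = 0.99232 / 0.0113 ≈ 87.8159 → capped at 1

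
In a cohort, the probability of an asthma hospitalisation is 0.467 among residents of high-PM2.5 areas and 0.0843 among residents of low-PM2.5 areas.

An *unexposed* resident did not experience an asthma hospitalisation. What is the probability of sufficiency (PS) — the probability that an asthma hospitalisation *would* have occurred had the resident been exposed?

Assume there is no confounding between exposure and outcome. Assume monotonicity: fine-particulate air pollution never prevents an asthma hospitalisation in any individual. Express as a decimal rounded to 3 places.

PS ≈ 0.418

Let p₁ = 0.467, p₀ = 0.0843.
Under exogeneity and monotonicity, PS = (p₁ − p₀) / (1 − p₀).
PS = (0.467 − 0.0843) / (1 − 0.0843) = 0.3827 / 0.9157 ≈ 0.4179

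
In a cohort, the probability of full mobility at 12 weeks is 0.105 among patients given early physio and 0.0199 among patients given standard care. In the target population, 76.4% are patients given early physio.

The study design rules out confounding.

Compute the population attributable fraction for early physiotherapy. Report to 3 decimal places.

PAF ≈ 0.766

Let p₁ = 0.105, p₀ = 0.0199.
Overall risk P(Y=1) = π·p₁ + (1−π)·p₀ = 0.764×0.105 + 0.236×0.0199 = 0.084916.
Under exogeneity, PAF = [P(Y=1) − p₀] / P(Y=1).
PAF = (0.084916 − 0.0199) / 0.084916 ≈ 0.7657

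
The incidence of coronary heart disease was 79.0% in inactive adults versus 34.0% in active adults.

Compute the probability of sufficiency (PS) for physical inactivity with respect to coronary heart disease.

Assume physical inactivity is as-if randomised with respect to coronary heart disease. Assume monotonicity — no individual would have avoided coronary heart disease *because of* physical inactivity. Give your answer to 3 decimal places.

p₁ = 0.79, p₀ = 0.34.
Under exogeneity and monotonicity, PS = (p₁ − p₀) / (1 − p₀).
PS = (0.79 − 0.34) / (1 − 0.34) = 0.45 / 0.66 ≈ 0.6818

PS ≈ 0.682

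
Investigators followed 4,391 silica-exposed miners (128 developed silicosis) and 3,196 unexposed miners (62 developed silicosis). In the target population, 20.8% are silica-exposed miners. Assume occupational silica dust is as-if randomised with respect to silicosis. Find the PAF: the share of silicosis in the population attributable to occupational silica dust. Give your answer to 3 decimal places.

p₁ = P(outcome | exposed) = 128/4391 = 0.029151
p₀ = P(outcome | unexposed) = 62/3196 = 0.019399
Overall risk P(Y=1) = π·p₁ + (1−π)·p₀ = 0.208×0.029151 + 0.792×0.019399 = 0.021428.
Under exogeneity, PAF = [P(Y=1) − p₀] / P(Y=1).
PAF = (0.021428 − 0.019399) / 0.021428 ≈ 0.0947

PAF ≈ 0.095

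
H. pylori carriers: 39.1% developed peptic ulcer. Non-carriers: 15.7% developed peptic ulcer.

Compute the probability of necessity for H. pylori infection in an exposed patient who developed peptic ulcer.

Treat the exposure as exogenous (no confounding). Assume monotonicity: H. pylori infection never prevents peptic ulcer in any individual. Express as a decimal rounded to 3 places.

PN ≈ 0.598

p₁ = 0.391, p₀ = 0.157.
Under exogeneity and monotonicity, PN = (p₁ − p₀) / p₁.
PN = (0.391 − 0.157) / 0.391 = 0.234 / 0.391 ≈ 0.5985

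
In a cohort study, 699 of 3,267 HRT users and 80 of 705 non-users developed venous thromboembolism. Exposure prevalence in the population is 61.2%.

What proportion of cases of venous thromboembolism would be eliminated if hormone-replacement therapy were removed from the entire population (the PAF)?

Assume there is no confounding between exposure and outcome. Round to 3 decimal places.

p₁ = P(outcome | exposed) = 699/3267 = 0.21396
p₀ = P(outcome | unexposed) = 80/705 = 0.11348
Overall risk P(Y=1) = π·p₁ + (1−π)·p₀ = 0.612×0.21396 + 0.388×0.11348 = 0.17497.
Under exogeneity, PAF = [P(Y=1) − p₀] / P(Y=1).
PAF = (0.17497 − 0.11348) / 0.17497 ≈ 0.3515

PAF ≈ 0.351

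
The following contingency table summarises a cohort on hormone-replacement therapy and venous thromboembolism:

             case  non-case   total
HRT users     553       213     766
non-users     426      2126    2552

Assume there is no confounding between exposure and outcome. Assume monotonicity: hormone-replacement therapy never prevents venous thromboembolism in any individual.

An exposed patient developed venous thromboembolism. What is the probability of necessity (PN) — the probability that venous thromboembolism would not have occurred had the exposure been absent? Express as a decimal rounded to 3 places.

p₁ = P(outcome | exposed) = 553/766 = 0.72193
p₀ = P(outcome | unexposed) = 426/2552 = 0.16693
Under exogeneity and monotonicity, PN = (p₁ − p₀) / p₁.
PN = (0.72193 − 0.16693) / 0.72193 = 0.555 / 0.72193 ≈ 0.7688

PN ≈ 0.769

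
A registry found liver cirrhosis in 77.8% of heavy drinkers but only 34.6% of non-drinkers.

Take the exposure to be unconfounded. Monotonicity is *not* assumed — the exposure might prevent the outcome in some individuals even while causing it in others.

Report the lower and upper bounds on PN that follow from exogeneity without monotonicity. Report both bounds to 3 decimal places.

0.555 ≤ PN ≤ 0.841

p₁ = 0.778, p₀ = 0.346.
Under exogeneity alone the bounds on PN are max{0,(p₁−p₀)/p₁} ≤ PN ≤ min{1,(1−p₀)/p₁}.
  lower = (p₁ − p₀)/p₁ = 0.432 / 0.778 ≈ 0.5553
  upper = min{1, (1 − p₀)/p₁} = 0.654 / 0.778 ≈ 0.8406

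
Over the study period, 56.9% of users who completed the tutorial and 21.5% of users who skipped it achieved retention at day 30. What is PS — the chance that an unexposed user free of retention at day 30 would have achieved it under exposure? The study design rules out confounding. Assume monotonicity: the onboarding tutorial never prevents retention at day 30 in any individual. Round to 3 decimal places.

PS ≈ 0.451

p₁ = 0.569, p₀ = 0.215.
Under exogeneity and monotonicity, PS = (p₁ − p₀) / (1 − p₀).
PS = (0.569 − 0.215) / (1 − 0.215) = 0.354 / 0.785 ≈ 0.4510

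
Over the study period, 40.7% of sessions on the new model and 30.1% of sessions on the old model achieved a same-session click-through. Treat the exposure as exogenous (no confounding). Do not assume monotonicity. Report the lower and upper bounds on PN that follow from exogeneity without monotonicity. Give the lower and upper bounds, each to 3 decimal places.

p₁ = 0.407, p₀ = 0.301.
Under exogeneity alone the bounds on PN are max{0,(p₁−p₀)/p₁} ≤ PN ≤ min{1,(1−p₀)/p₁}.
  lower = (p₁ − p₀)/p₁ = 0.106 / 0.407 ≈ 0.2604
  upper = min{1, (1 − p₀)/p₁} = 0.699 / 0.407 ≈ 1.7174 → capped at 1

0.260 ≤ PN ≤ 1.000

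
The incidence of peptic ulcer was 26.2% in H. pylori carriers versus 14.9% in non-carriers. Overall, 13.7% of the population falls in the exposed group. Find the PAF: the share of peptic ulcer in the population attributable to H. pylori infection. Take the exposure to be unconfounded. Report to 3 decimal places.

PAF ≈ 0.094

p₁ = 0.262, p₀ = 0.149.
Overall risk P(Y=1) = π·p₁ + (1−π)·p₀ = 0.137×0.262 + 0.863×0.149 = 0.16448.
Under exogeneity, PAF = [P(Y=1) − p₀] / P(Y=1).
PAF = (0.16448 − 0.149) / 0.16448 ≈ 0.0941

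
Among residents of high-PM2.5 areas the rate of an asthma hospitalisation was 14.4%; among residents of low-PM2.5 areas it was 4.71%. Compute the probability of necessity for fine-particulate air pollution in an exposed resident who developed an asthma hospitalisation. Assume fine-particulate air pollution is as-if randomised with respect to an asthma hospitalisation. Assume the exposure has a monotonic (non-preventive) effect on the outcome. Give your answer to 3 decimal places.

p₁ = 0.144, p₀ = 0.0471.
Under exogeneity and monotonicity, PN = (p₁ − p₀) / p₁.
PN = (0.144 − 0.0471) / 0.144 = 0.0969 / 0.144 ≈ 0.6729

PN ≈ 0.673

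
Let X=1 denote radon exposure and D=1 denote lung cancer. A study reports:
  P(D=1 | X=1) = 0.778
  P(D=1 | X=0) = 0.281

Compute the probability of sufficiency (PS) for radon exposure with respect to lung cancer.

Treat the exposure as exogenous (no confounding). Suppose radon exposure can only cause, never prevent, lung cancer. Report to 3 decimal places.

Let p₁ = 0.778, p₀ = 0.281.
Under exogeneity and monotonicity, PS = (p₁ − p₀) / (1 − p₀).
PS = (0.778 − 0.281) / (1 − 0.281) = 0.497 / 0.719 ≈ 0.6912

PS ≈ 0.691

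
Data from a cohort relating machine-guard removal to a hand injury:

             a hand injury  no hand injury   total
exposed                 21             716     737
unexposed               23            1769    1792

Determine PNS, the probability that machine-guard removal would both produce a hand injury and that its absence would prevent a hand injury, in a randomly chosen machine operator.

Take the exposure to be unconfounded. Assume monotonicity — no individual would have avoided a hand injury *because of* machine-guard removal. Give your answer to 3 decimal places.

p₁ = P(outcome | exposed) = 21/737 = 0.028494
p₀ = P(outcome | unexposed) = 23/1792 = 0.012835
Under exogeneity and monotonicity, PNS = p₁ − p₀.
PNS = 0.028494 − 0.012835 = 0.015659

PNS ≈ 0.016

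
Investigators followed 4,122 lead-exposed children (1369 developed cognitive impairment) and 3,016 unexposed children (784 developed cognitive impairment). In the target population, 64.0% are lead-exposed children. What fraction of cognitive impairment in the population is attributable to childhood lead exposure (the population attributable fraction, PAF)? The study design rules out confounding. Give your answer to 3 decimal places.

PAF ≈ 0.151

p₁ = P(outcome | exposed) = 1369/4122 = 0.33212
p₀ = P(outcome | unexposed) = 784/3016 = 0.25995
Overall risk P(Y=1) = π·p₁ + (1−π)·p₀ = 0.64×0.33212 + 0.36×0.25995 = 0.30614.
Under exogeneity, PAF = [P(Y=1) − p₀] / P(Y=1).
PAF = (0.30614 − 0.25995) / 0.30614 ≈ 0.1509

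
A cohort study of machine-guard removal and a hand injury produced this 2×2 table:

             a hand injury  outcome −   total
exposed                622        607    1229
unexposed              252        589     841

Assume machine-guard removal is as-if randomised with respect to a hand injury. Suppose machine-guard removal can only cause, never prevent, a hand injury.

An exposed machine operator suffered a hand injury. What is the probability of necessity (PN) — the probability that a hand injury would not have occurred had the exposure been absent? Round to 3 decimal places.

p₁ = P(outcome | exposed) = 622/1229 = 0.5061
p₀ = P(outcome | unexposed) = 252/841 = 0.29964
Under exogeneity and monotonicity, PN = (p₁ − p₀)/p₁.
PN = (0.5061 − 0.29964) / 0.5061 ≈ 0.4079

PN ≈ 0.408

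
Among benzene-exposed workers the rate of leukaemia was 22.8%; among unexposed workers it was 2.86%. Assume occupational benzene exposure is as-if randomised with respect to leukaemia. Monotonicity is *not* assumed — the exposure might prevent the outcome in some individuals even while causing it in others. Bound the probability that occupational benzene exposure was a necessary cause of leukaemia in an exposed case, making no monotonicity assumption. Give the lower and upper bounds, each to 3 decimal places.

0.875 ≤ PN ≤ 1.000

p₁ = 0.228, p₀ = 0.0286.
Under exogeneity alone the bounds on PN are max{0,(p₁−p₀)/p₁} ≤ PN ≤ min{1,(1−p₀)/p₁}.
  lower = (p₁ − p₀)/p₁ = 0.1994 / 0.228 ≈ 0.8746
  upper = min{1, (1 − p₀)/p₁} = 0.9714 / 0.228 ≈ 4.2605 → capped at 1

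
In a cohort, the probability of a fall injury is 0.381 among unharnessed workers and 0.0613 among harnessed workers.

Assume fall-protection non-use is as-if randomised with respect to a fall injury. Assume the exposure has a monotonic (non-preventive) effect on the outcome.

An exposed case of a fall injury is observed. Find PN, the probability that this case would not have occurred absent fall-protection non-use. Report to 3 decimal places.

PN ≈ 0.839

Let p₁ = 0.381, p₀ = 0.0613.
Under exogeneity and monotonicity, PN = (p₁ − p₀) / p₁.
PN = (0.381 − 0.0613) / 0.381 = 0.3197 / 0.381 ≈ 0.8391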